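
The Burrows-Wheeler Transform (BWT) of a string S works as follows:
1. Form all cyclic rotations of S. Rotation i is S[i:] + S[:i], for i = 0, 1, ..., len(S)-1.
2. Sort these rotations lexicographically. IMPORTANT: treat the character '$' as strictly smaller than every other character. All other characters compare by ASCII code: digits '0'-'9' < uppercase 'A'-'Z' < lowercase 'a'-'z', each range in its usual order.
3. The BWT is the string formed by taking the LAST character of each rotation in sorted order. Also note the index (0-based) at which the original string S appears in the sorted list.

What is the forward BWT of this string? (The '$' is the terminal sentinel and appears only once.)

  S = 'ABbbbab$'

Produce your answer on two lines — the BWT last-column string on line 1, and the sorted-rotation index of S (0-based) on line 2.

All 8 rotations (rotation i = S[i:]+S[:i]):
  rot[0] = ABbbbab$
  rot[1] = Bbbbab$A
  rot[2] = bbbab$AB
  rot[3] = bbab$ABb
  rot[4] = bab$ABbb
  rot[5] = ab$ABbbb
  rot[6] = b$ABbbba
  rot[7] = $ABbbbab
Sorted (with $ < everything):
  sorted[0] = $ABbbbab  (last char: 'b')
  sorted[1] = ABbbbab$  (last char: '$')
  sorted[2] = Bbbbab$A  (last char: 'A')
  sorted[3] = ab$ABbbb  (last char: 'b')
  sorted[4] = b$ABbbba  (last char: 'a')
  sorted[5] = bab$ABbb  (last char: 'b')
  sorted[6] = bbab$ABb  (last char: 'b')
  sorted[7] = bbbab$AB  (last char: 'B')
Last column: b$AbabbB
Original string S is at sorted index 1

Answer: b$AbabbB
1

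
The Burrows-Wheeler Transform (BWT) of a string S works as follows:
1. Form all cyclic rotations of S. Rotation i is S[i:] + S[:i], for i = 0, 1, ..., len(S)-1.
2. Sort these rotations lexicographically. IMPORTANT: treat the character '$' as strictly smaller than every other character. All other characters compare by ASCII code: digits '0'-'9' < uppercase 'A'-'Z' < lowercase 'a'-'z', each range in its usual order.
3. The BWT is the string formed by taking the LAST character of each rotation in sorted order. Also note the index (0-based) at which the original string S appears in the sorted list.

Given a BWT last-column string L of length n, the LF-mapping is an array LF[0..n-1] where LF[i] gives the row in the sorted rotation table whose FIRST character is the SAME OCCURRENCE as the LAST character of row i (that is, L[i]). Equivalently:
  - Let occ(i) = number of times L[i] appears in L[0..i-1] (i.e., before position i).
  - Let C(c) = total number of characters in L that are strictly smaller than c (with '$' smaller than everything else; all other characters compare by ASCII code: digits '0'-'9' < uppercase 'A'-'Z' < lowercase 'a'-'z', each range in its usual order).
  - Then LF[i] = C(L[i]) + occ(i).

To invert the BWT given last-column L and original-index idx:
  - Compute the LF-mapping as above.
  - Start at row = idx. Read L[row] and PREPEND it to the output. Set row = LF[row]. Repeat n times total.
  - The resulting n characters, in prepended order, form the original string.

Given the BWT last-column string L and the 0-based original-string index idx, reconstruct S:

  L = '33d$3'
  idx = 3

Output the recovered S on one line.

Answer: 3d33$

Derivation:
LF mapping: 1 2 4 0 3
Walk LF starting at row 3, prepending L[row]:
  step 1: row=3, L[3]='$', prepend. Next row=LF[3]=0
  step 2: row=0, L[0]='3', prepend. Next row=LF[0]=1
  step 3: row=1, L[1]='3', prepend. Next row=LF[1]=2
  step 4: row=2, L[2]='d', prepend. Next row=LF[2]=4
  step 5: row=4, L[4]='3', prepend. Next row=LF[4]=3
Reversed output: 3d33$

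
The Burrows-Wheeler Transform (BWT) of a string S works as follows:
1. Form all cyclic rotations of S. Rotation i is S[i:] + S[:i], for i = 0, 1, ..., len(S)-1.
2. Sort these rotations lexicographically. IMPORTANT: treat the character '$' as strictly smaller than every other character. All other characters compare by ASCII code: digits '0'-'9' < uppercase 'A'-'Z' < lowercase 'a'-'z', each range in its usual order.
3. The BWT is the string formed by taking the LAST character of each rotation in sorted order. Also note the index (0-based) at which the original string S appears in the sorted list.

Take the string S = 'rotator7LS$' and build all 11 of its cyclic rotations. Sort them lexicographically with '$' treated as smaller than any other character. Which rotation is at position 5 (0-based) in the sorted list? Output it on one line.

Answer: or7LS$rotat

Derivation:
All 11 rotations (rotation i = S[i:]+S[:i]):
  rot[0] = rotator7LS$
  rot[1] = otator7LS$r
  rot[2] = tator7LS$ro
  rot[3] = ator7LS$rot
  rot[4] = tor7LS$rota
  rot[5] = or7LS$rotat
  rot[6] = r7LS$rotato
  rot[7] = 7LS$rotator
  rot[8] = LS$rotator7
  rot[9] = S$rotator7L
  rot[10] = $rotator7LS
Sorted (with $ < everything):
  sorted[0] = $rotator7LS
  sorted[1] = 7LS$rotator
  sorted[2] = LS$rotator7
  sorted[3] = S$rotator7L
  sorted[4] = ator7LS$rot
  sorted[5] = or7LS$rotat
  sorted[6] = otator7LS$r
  sorted[7] = r7LS$rotato
  sorted[8] = rotator7LS$
  sorted[9] = tator7LS$ro
  sorted[10] = tor7LS$rota
sorted[5] = or7LS$rotat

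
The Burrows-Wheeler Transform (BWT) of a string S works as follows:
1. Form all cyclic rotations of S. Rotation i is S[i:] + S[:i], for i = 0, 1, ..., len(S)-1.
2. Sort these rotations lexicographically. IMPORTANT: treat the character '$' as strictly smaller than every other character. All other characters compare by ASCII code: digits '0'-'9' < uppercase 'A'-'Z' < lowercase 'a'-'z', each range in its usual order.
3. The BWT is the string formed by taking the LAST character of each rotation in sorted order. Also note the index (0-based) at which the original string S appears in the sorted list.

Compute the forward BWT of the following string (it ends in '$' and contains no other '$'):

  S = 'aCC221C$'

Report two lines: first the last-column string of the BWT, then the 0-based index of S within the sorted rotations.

All 8 rotations (rotation i = S[i:]+S[:i]):
  rot[0] = aCC221C$
  rot[1] = CC221C$a
  rot[2] = C221C$aC
  rot[3] = 221C$aCC
  rot[4] = 21C$aCC2
  rot[5] = 1C$aCC22
  rot[6] = C$aCC221
  rot[7] = $aCC221C
Sorted (with $ < everything):
  sorted[0] = $aCC221C  (last char: 'C')
  sorted[1] = 1C$aCC22  (last char: '2')
  sorted[2] = 21C$aCC2  (last char: '2')
  sorted[3] = 221C$aCC  (last char: 'C')
  sorted[4] = C$aCC221  (last char: '1')
  sorted[5] = C221C$aC  (last char: 'C')
  sorted[6] = CC221C$a  (last char: 'a')
  sorted[7] = aCC221C$  (last char: '$')
Last column: C22C1Ca$
Original string S is at sorted index 7

Answer: C22C1Ca$
7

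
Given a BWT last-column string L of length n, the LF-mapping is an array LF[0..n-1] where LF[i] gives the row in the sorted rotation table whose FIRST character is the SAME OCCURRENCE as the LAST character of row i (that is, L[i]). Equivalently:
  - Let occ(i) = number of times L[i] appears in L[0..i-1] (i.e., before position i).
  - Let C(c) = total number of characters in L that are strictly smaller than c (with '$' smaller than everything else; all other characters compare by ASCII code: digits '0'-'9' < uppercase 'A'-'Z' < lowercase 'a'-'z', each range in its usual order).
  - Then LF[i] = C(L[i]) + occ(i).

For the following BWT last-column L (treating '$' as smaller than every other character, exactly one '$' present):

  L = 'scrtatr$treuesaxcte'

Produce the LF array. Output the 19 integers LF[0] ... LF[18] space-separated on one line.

Answer: 11 3 8 13 1 14 9 0 15 10 5 17 6 12 2 18 4 16 7

Derivation:
Char counts: '$':1, 'a':2, 'c':2, 'e':3, 'r':3, 's':2, 't':4, 'u':1, 'x':1
C (first-col start): C('$')=0, C('a')=1, C('c')=3, C('e')=5, C('r')=8, C('s')=11, C('t')=13, C('u')=17, C('x')=18
L[0]='s': occ=0, LF[0]=C('s')+0=11+0=11
L[1]='c': occ=0, LF[1]=C('c')+0=3+0=3
L[2]='r': occ=0, LF[2]=C('r')+0=8+0=8
L[3]='t': occ=0, LF[3]=C('t')+0=13+0=13
L[4]='a': occ=0, LF[4]=C('a')+0=1+0=1
L[5]='t': occ=1, LF[5]=C('t')+1=13+1=14
L[6]='r': occ=1, LF[6]=C('r')+1=8+1=9
L[7]='$': occ=0, LF[7]=C('$')+0=0+0=0
L[8]='t': occ=2, LF[8]=C('t')+2=13+2=15
L[9]='r': occ=2, LF[9]=C('r')+2=8+2=10
L[10]='e': occ=0, LF[10]=C('e')+0=5+0=5
L[11]='u': occ=0, LF[11]=C('u')+0=17+0=17
L[12]='e': occ=1, LF[12]=C('e')+1=5+1=6
L[13]='s': occ=1, LF[13]=C('s')+1=11+1=12
L[14]='a': occ=1, LF[14]=C('a')+1=1+1=2
L[15]='x': occ=0, LF[15]=C('x')+0=18+0=18
L[16]='c': occ=1, LF[16]=C('c')+1=3+1=4
L[17]='t': occ=3, LF[17]=C('t')+3=13+3=16
L[18]='e': occ=2, LF[18]=C('e')+2=5+2=7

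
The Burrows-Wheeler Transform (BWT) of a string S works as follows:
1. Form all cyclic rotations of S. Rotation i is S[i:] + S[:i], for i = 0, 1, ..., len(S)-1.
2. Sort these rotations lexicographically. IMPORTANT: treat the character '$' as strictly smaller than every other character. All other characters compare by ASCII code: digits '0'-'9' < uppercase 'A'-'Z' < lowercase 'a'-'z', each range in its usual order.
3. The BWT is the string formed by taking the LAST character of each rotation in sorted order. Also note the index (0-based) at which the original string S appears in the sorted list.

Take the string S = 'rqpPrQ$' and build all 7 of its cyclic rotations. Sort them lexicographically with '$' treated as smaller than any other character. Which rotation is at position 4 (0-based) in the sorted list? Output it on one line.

Answer: qpPrQ$r

Derivation:
All 7 rotations (rotation i = S[i:]+S[:i]):
  rot[0] = rqpPrQ$
  rot[1] = qpPrQ$r
  rot[2] = pPrQ$rq
  rot[3] = PrQ$rqp
  rot[4] = rQ$rqpP
  rot[5] = Q$rqpPr
  rot[6] = $rqpPrQ
Sorted (with $ < everything):
  sorted[0] = $rqpPrQ
  sorted[1] = PrQ$rqp
  sorted[2] = Q$rqpPr
  sorted[3] = pPrQ$rq
  sorted[4] = qpPrQ$r
  sorted[5] = rQ$rqpP
  sorted[6] = rqpPrQ$
sorted[4] = qpPrQ$r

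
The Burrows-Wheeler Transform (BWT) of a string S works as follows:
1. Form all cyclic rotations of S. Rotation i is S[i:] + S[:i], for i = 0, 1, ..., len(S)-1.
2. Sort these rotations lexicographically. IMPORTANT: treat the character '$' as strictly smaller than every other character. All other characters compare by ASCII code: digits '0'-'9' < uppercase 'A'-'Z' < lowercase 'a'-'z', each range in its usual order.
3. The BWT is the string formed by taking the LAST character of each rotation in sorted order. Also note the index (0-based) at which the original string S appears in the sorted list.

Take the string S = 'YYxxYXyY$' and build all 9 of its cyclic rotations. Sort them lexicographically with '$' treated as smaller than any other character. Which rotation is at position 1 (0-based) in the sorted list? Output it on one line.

Answer: XyY$YYxxY

Derivation:
All 9 rotations (rotation i = S[i:]+S[:i]):
  rot[0] = YYxxYXyY$
  rot[1] = YxxYXyY$Y
  rot[2] = xxYXyY$YY
  rot[3] = xYXyY$YYx
  rot[4] = YXyY$YYxx
  rot[5] = XyY$YYxxY
  rot[6] = yY$YYxxYX
  rot[7] = Y$YYxxYXy
  rot[8] = $YYxxYXyY
Sorted (with $ < everything):
  sorted[0] = $YYxxYXyY
  sorted[1] = XyY$YYxxY
  sorted[2] = Y$YYxxYXy
  sorted[3] = YXyY$YYxx
  sorted[4] = YYxxYXyY$
  sorted[5] = YxxYXyY$Y
  sorted[6] = xYXyY$YYx
  sorted[7] = xxYXyY$YY
  sorted[8] = yY$YYxxYX
sorted[1] = XyY$YYxxY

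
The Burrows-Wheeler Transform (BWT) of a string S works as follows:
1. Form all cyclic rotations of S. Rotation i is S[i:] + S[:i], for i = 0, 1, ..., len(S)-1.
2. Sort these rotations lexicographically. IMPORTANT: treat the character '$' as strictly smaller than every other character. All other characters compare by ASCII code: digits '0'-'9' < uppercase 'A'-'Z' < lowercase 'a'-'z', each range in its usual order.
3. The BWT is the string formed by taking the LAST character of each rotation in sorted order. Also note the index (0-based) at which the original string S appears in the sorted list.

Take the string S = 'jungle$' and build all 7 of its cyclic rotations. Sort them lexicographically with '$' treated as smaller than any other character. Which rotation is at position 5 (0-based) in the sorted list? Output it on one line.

Answer: ngle$ju

Derivation:
All 7 rotations (rotation i = S[i:]+S[:i]):
  rot[0] = jungle$
  rot[1] = ungle$j
  rot[2] = ngle$ju
  rot[3] = gle$jun
  rot[4] = le$jung
  rot[5] = e$jungl
  rot[6] = $jungle
Sorted (with $ < everything):
  sorted[0] = $jungle
  sorted[1] = e$jungl
  sorted[2] = gle$jun
  sorted[3] = jungle$
  sorted[4] = le$jung
  sorted[5] = ngle$ju
  sorted[6] = ungle$j
sorted[5] = ngle$ju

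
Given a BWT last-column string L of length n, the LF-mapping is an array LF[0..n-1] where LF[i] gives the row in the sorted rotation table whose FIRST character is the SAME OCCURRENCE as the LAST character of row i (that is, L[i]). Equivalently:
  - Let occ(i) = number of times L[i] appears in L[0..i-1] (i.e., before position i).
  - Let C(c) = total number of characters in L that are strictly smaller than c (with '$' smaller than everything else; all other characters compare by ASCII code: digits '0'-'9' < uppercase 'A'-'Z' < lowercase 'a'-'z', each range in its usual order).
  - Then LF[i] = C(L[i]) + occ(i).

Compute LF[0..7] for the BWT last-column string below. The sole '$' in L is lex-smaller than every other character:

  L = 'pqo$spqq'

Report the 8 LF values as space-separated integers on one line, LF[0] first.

Char counts: '$':1, 'o':1, 'p':2, 'q':3, 's':1
C (first-col start): C('$')=0, C('o')=1, C('p')=2, C('q')=4, C('s')=7
L[0]='p': occ=0, LF[0]=C('p')+0=2+0=2
L[1]='q': occ=0, LF[1]=C('q')+0=4+0=4
L[2]='o': occ=0, LF[2]=C('o')+0=1+0=1
L[3]='$': occ=0, LF[3]=C('$')+0=0+0=0
L[4]='s': occ=0, LF[4]=C('s')+0=7+0=7
L[5]='p': occ=1, LF[5]=C('p')+1=2+1=3
L[6]='q': occ=1, LF[6]=C('q')+1=4+1=5
L[7]='q': occ=2, LF[7]=C('q')+2=4+2=6

Answer: 2 4 1 0 7 3 5 6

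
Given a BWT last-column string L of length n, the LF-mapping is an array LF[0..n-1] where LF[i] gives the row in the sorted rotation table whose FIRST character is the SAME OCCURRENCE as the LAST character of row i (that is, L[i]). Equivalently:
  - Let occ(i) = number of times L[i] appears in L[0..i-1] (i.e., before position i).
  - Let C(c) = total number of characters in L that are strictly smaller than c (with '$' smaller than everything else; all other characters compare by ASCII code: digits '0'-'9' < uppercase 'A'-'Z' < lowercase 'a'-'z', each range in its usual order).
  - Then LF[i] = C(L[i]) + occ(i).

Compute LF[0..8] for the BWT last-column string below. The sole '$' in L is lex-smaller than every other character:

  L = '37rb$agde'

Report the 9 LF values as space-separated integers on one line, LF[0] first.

Char counts: '$':1, '3':1, '7':1, 'a':1, 'b':1, 'd':1, 'e':1, 'g':1, 'r':1
C (first-col start): C('$')=0, C('3')=1, C('7')=2, C('a')=3, C('b')=4, C('d')=5, C('e')=6, C('g')=7, C('r')=8
L[0]='3': occ=0, LF[0]=C('3')+0=1+0=1
L[1]='7': occ=0, LF[1]=C('7')+0=2+0=2
L[2]='r': occ=0, LF[2]=C('r')+0=8+0=8
L[3]='b': occ=0, LF[3]=C('b')+0=4+0=4
L[4]='$': occ=0, LF[4]=C('$')+0=0+0=0
L[5]='a': occ=0, LF[5]=C('a')+0=3+0=3
L[6]='g': occ=0, LF[6]=C('g')+0=7+0=7
L[7]='d': occ=0, LF[7]=C('d')+0=5+0=5
L[8]='e': occ=0, LF[8]=C('e')+0=6+0=6

Answer: 1 2 8 4 0 3 7 5 6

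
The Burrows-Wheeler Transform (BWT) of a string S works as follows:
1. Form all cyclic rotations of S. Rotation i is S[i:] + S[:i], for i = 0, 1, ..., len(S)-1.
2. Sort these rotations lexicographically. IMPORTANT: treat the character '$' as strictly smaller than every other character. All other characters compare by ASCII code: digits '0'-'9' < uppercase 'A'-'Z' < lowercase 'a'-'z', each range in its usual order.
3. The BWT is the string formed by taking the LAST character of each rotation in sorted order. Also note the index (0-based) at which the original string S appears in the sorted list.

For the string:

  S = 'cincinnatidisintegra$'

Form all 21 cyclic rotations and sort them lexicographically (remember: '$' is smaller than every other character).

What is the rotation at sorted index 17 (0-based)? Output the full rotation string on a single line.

Answer: ra$cincinnatidisinteg

Derivation:
All 21 rotations (rotation i = S[i:]+S[:i]):
  rot[0] = cincinnatidisintegra$
  rot[1] = incinnatidisintegra$c
  rot[2] = ncinnatidisintegra$ci
  rot[3] = cinnatidisintegra$cin
  rot[4] = innatidisintegra$cinc
  rot[5] = nnatidisintegra$cinci
  rot[6] = natidisintegra$cincin
  rot[7] = atidisintegra$cincinn
  rot[8] = tidisintegra$cincinna
  rot[9] = idisintegra$cincinnat
  rot[10] = disintegra$cincinnati
  rot[11] = isintegra$cincinnatid
  rot[12] = sintegra$cincinnatidi
  rot[13] = integra$cincinnatidis
  rot[14] = ntegra$cincinnatidisi
  rot[15] = tegra$cincinnatidisin
  rot[16] = egra$cincinnatidisint
  rot[17] = gra$cincinnatidisinte
  rot[18] = ra$cincinnatidisinteg
  rot[19] = a$cincinnatidisintegr
  rot[20] = $cincinnatidisintegra
Sorted (with $ < everything):
  sorted[0] = $cincinnatidisintegra
  sorted[1] = a$cincinnatidisintegr
  sorted[2] = atidisintegra$cincinn
  sorted[3] = cincinnatidisintegra$
  sorted[4] = cinnatidisintegra$cin
  sorted[5] = disintegra$cincinnati
  sorted[6] = egra$cincinnatidisint
  sorted[7] = gra$cincinnatidisinte
  sorted[8] = idisintegra$cincinnat
  sorted[9] = incinnatidisintegra$c
  sorted[10] = innatidisintegra$cinc
  sorted[11] = integra$cincinnatidis
  sorted[12] = isintegra$cincinnatid
  sorted[13] = natidisintegra$cincin
  sorted[14] = ncinnatidisintegra$ci
  sorted[15] = nnatidisintegra$cinci
  sorted[16] = ntegra$cincinnatidisi
  sorted[17] = ra$cincinnatidisinteg
  sorted[18] = sintegra$cincinnatidi
  sorted[19] = tegra$cincinnatidisin
  sorted[20] = tidisintegra$cincinna
sorted[17] = ra$cincinnatidisinteg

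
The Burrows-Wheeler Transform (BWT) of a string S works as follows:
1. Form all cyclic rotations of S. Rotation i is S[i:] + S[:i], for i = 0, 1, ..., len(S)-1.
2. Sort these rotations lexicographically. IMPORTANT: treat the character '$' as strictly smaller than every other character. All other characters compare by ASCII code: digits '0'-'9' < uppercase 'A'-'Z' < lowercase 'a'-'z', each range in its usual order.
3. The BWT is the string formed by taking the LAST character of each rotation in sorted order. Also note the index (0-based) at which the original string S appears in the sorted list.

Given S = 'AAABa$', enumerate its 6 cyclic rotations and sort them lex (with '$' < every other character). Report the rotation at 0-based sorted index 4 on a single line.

Answer: Ba$AAA

Derivation:
All 6 rotations (rotation i = S[i:]+S[:i]):
  rot[0] = AAABa$
  rot[1] = AABa$A
  rot[2] = ABa$AA
  rot[3] = Ba$AAA
  rot[4] = a$AAAB
  rot[5] = $AAABa
Sorted (with $ < everything):
  sorted[0] = $AAABa
  sorted[1] = AAABa$
  sorted[2] = AABa$A
  sorted[3] = ABa$AA
  sorted[4] = Ba$AAA
  sorted[5] = a$AAAB
sorted[4] = Ba$AAA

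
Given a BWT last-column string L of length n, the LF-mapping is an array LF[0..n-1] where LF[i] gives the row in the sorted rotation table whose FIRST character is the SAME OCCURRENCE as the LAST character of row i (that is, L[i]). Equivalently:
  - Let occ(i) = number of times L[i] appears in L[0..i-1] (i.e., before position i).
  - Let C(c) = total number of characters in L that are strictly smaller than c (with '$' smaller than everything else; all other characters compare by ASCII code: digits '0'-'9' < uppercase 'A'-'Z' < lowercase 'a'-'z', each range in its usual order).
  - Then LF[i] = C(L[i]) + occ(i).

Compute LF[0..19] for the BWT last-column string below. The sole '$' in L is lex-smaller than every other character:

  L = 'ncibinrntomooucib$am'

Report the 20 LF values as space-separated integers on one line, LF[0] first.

Char counts: '$':1, 'a':1, 'b':2, 'c':2, 'i':3, 'm':2, 'n':3, 'o':3, 'r':1, 't':1, 'u':1
C (first-col start): C('$')=0, C('a')=1, C('b')=2, C('c')=4, C('i')=6, C('m')=9, C('n')=11, C('o')=14, C('r')=17, C('t')=18, C('u')=19
L[0]='n': occ=0, LF[0]=C('n')+0=11+0=11
L[1]='c': occ=0, LF[1]=C('c')+0=4+0=4
L[2]='i': occ=0, LF[2]=C('i')+0=6+0=6
L[3]='b': occ=0, LF[3]=C('b')+0=2+0=2
L[4]='i': occ=1, LF[4]=C('i')+1=6+1=7
L[5]='n': occ=1, LF[5]=C('n')+1=11+1=12
L[6]='r': occ=0, LF[6]=C('r')+0=17+0=17
L[7]='n': occ=2, LF[7]=C('n')+2=11+2=13
L[8]='t': occ=0, LF[8]=C('t')+0=18+0=18
L[9]='o': occ=0, LF[9]=C('o')+0=14+0=14
L[10]='m': occ=0, LF[10]=C('m')+0=9+0=9
L[11]='o': occ=1, LF[11]=C('o')+1=14+1=15
L[12]='o': occ=2, LF[12]=C('o')+2=14+2=16
L[13]='u': occ=0, LF[13]=C('u')+0=19+0=19
L[14]='c': occ=1, LF[14]=C('c')+1=4+1=5
L[15]='i': occ=2, LF[15]=C('i')+2=6+2=8
L[16]='b': occ=1, LF[16]=C('b')+1=2+1=3
L[17]='$': occ=0, LF[17]=C('$')+0=0+0=0
L[18]='a': occ=0, LF[18]=C('a')+0=1+0=1
L[19]='m': occ=1, LF[19]=C('m')+1=9+1=10

Answer: 11 4 6 2 7 12 17 13 18 14 9 15 16 19 5 8 3 0 1 10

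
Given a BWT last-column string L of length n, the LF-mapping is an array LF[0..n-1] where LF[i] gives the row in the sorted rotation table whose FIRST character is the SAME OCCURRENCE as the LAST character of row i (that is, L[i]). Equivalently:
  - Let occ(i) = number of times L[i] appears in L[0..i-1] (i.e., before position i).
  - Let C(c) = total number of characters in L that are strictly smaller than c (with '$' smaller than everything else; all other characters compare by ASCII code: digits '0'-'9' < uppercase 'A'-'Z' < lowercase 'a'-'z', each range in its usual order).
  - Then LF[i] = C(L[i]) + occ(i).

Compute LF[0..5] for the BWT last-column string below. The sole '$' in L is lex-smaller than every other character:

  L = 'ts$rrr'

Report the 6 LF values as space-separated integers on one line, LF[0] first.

Char counts: '$':1, 'r':3, 's':1, 't':1
C (first-col start): C('$')=0, C('r')=1, C('s')=4, C('t')=5
L[0]='t': occ=0, LF[0]=C('t')+0=5+0=5
L[1]='s': occ=0, LF[1]=C('s')+0=4+0=4
L[2]='$': occ=0, LF[2]=C('$')+0=0+0=0
L[3]='r': occ=0, LF[3]=C('r')+0=1+0=1
L[4]='r': occ=1, LF[4]=C('r')+1=1+1=2
L[5]='r': occ=2, LF[5]=C('r')+2=1+2=3

Answer: 5 4 0 1 2 3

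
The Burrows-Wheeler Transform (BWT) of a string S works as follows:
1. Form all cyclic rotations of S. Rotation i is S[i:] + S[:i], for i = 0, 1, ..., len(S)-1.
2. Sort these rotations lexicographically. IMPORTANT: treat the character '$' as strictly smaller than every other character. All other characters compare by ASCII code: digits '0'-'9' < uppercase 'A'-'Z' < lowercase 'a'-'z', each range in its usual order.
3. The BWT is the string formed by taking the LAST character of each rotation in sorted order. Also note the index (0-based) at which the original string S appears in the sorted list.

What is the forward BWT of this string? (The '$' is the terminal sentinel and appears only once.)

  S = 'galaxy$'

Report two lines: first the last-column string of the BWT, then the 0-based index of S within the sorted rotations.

All 7 rotations (rotation i = S[i:]+S[:i]):
  rot[0] = galaxy$
  rot[1] = alaxy$g
  rot[2] = laxy$ga
  rot[3] = axy$gal
  rot[4] = xy$gala
  rot[5] = y$galax
  rot[6] = $galaxy
Sorted (with $ < everything):
  sorted[0] = $galaxy  (last char: 'y')
  sorted[1] = alaxy$g  (last char: 'g')
  sorted[2] = axy$gal  (last char: 'l')
  sorted[3] = galaxy$  (last char: '$')
  sorted[4] = laxy$ga  (last char: 'a')
  sorted[5] = xy$gala  (last char: 'a')
  sorted[6] = y$galax  (last char: 'x')
Last column: ygl$aax
Original string S is at sorted index 3

Answer: ygl$aax
3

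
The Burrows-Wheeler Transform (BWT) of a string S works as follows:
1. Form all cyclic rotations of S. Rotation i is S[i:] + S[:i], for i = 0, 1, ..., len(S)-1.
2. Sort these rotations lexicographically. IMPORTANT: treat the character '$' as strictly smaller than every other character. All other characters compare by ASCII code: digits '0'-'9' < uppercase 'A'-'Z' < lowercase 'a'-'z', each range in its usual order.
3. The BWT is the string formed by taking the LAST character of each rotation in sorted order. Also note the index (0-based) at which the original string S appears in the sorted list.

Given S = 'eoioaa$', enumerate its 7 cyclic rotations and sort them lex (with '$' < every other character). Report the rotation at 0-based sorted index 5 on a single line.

All 7 rotations (rotation i = S[i:]+S[:i]):
  rot[0] = eoioaa$
  rot[1] = oioaa$e
  rot[2] = ioaa$eo
  rot[3] = oaa$eoi
  rot[4] = aa$eoio
  rot[5] = a$eoioa
  rot[6] = $eoioaa
Sorted (with $ < everything):
  sorted[0] = $eoioaa
  sorted[1] = a$eoioa
  sorted[2] = aa$eoio
  sorted[3] = eoioaa$
  sorted[4] = ioaa$eo
  sorted[5] = oaa$eoi
  sorted[6] = oioaa$e
sorted[5] = oaa$eoi

Answer: oaa$eoi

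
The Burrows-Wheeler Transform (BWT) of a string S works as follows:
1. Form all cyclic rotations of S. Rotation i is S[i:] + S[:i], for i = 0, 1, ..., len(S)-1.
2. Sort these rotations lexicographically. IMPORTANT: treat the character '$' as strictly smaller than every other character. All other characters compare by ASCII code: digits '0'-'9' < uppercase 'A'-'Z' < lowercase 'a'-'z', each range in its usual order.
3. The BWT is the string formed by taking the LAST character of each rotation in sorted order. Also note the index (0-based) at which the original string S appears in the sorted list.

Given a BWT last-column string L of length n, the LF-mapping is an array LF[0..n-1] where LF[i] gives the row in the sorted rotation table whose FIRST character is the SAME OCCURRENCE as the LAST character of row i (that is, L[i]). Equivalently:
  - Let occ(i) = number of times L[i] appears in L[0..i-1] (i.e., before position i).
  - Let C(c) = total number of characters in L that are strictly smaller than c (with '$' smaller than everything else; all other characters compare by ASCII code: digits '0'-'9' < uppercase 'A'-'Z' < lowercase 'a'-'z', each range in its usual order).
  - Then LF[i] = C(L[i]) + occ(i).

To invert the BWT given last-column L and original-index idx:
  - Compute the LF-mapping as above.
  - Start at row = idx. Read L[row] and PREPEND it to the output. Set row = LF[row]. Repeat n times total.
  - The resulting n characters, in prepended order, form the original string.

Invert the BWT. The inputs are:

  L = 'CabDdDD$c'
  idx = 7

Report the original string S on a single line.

Answer: cdDbDDaC$

Derivation:
LF mapping: 1 5 6 2 8 3 4 0 7
Walk LF starting at row 7, prepending L[row]:
  step 1: row=7, L[7]='$', prepend. Next row=LF[7]=0
  step 2: row=0, L[0]='C', prepend. Next row=LF[0]=1
  step 3: row=1, L[1]='a', prepend. Next row=LF[1]=5
  step 4: row=5, L[5]='D', prepend. Next row=LF[5]=3
  step 5: row=3, L[3]='D', prepend. Next row=LF[3]=2
  step 6: row=2, L[2]='b', prepend. Next row=LF[2]=6
  step 7: row=6, L[6]='D', prepend. Next row=LF[6]=4
  step 8: row=4, L[4]='d', prepend. Next row=LF[4]=8
  step 9: row=8, L[8]='c', prepend. Next row=LF[8]=7
Reversed output: cdDbDDaC$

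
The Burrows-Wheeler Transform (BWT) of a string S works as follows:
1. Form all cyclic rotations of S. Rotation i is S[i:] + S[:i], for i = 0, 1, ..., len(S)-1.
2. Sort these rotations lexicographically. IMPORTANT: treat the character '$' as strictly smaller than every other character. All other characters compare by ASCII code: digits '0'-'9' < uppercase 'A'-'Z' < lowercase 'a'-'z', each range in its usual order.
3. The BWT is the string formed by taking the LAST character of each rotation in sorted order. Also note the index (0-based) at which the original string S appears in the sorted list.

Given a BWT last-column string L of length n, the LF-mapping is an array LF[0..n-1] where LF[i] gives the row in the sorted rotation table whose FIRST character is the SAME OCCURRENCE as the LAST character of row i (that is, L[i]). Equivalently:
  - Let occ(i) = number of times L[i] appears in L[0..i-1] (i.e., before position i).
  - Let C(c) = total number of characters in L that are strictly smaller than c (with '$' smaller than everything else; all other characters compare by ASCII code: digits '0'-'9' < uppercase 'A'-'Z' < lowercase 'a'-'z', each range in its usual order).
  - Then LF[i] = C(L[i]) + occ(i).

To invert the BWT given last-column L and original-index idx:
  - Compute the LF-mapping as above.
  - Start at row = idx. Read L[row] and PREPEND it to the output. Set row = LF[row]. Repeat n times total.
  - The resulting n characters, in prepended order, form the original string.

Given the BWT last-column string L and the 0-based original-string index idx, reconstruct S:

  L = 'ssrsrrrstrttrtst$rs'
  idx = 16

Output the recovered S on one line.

Answer: tsrtsttsrrsrrrrsts$

Derivation:
LF mapping: 8 9 1 10 2 3 4 11 14 5 15 16 6 17 12 18 0 7 13
Walk LF starting at row 16, prepending L[row]:
  step 1: row=16, L[16]='$', prepend. Next row=LF[16]=0
  step 2: row=0, L[0]='s', prepend. Next row=LF[0]=8
  step 3: row=8, L[8]='t', prepend. Next row=LF[8]=14
  step 4: row=14, L[14]='s', prepend. Next row=LF[14]=12
  step 5: row=12, L[12]='r', prepend. Next row=LF[12]=6
  step 6: row=6, L[6]='r', prepend. Next row=LF[6]=4
  step 7: row=4, L[4]='r', prepend. Next row=LF[4]=2
  step 8: row=2, L[2]='r', prepend. Next row=LF[2]=1
  step 9: row=1, L[1]='s', prepend. Next row=LF[1]=9
  step 10: row=9, L[9]='r', prepend. Next row=LF[9]=5
  step 11: row=5, L[5]='r', prepend. Next row=LF[5]=3
  step 12: row=3, L[3]='s', prepend. Next row=LF[3]=10
  step 13: row=10, L[10]='t', prepend. Next row=LF[10]=15
  step 14: row=15, L[15]='t', prepend. Next row=LF[15]=18
  step 15: row=18, L[18]='s', prepend. Next row=LF[18]=13
  step 16: row=13, L[13]='t', prepend. Next row=LF[13]=17
  step 17: row=17, L[17]='r', prepend. Next row=LF[17]=7
  step 18: row=7, L[7]='s', prepend. Next row=LF[7]=11
  step 19: row=11, L[11]='t', prepend. Next row=LF[11]=16
Reversed output: tsrtsttsrrsrrrrsts$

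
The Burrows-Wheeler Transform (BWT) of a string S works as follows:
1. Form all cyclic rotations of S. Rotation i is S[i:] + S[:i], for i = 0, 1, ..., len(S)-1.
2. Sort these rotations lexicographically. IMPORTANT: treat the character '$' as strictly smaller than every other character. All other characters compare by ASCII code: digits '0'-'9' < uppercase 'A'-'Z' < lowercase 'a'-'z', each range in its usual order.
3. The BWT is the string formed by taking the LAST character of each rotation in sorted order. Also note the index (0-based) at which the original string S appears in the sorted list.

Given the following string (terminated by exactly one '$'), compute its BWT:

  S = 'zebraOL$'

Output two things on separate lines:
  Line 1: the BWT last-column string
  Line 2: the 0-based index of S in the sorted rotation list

Answer: LOarezb$
7

Derivation:
All 8 rotations (rotation i = S[i:]+S[:i]):
  rot[0] = zebraOL$
  rot[1] = ebraOL$z
  rot[2] = braOL$ze
  rot[3] = raOL$zeb
  rot[4] = aOL$zebr
  rot[5] = OL$zebra
  rot[6] = L$zebraO
  rot[7] = $zebraOL
Sorted (with $ < everything):
  sorted[0] = $zebraOL  (last char: 'L')
  sorted[1] = L$zebraO  (last char: 'O')
  sorted[2] = OL$zebra  (last char: 'a')
  sorted[3] = aOL$zebr  (last char: 'r')
  sorted[4] = braOL$ze  (last char: 'e')
  sorted[5] = ebraOL$z  (last char: 'z')
  sorted[6] = raOL$zeb  (last char: 'b')
  sorted[7] = zebraOL$  (last char: '$')
Last column: LOarezb$
Original string S is at sorted index 7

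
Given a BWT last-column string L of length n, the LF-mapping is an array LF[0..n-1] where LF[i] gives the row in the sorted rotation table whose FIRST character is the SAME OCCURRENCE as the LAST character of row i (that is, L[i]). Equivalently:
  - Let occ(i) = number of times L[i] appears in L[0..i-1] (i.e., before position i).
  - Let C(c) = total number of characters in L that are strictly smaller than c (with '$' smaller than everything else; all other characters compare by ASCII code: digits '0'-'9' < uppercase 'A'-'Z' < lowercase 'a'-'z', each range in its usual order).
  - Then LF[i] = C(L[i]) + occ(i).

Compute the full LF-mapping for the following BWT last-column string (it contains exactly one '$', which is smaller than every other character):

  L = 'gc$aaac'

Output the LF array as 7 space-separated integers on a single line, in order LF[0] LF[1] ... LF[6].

Answer: 6 4 0 1 2 3 5

Derivation:
Char counts: '$':1, 'a':3, 'c':2, 'g':1
C (first-col start): C('$')=0, C('a')=1, C('c')=4, C('g')=6
L[0]='g': occ=0, LF[0]=C('g')+0=6+0=6
L[1]='c': occ=0, LF[1]=C('c')+0=4+0=4
L[2]='$': occ=0, LF[2]=C('$')+0=0+0=0
L[3]='a': occ=0, LF[3]=C('a')+0=1+0=1
L[4]='a': occ=1, LF[4]=C('a')+1=1+1=2
L[5]='a': occ=2, LF[5]=C('a')+2=1+2=3
L[6]='c': occ=1, LF[6]=C('c')+1=4+1=5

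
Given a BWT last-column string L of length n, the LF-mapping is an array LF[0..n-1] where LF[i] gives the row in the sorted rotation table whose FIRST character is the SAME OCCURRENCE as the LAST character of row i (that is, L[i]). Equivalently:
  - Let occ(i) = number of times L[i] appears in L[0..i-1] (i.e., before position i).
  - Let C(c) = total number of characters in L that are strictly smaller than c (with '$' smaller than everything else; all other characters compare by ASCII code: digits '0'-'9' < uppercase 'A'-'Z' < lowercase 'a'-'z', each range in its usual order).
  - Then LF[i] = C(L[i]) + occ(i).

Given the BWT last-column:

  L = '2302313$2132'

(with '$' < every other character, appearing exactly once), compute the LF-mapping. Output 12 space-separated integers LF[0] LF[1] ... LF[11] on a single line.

Answer: 4 8 1 5 9 2 10 0 6 3 11 7

Derivation:
Char counts: '$':1, '0':1, '1':2, '2':4, '3':4
C (first-col start): C('$')=0, C('0')=1, C('1')=2, C('2')=4, C('3')=8
L[0]='2': occ=0, LF[0]=C('2')+0=4+0=4
L[1]='3': occ=0, LF[1]=C('3')+0=8+0=8
L[2]='0': occ=0, LF[2]=C('0')+0=1+0=1
L[3]='2': occ=1, LF[3]=C('2')+1=4+1=5
L[4]='3': occ=1, LF[4]=C('3')+1=8+1=9
L[5]='1': occ=0, LF[5]=C('1')+0=2+0=2
L[6]='3': occ=2, LF[6]=C('3')+2=8+2=10
L[7]='$': occ=0, LF[7]=C('$')+0=0+0=0
L[8]='2': occ=2, LF[8]=C('2')+2=4+2=6
L[9]='1': occ=1, LF[9]=C('1')+1=2+1=3
L[10]='3': occ=3, LF[10]=C('3')+3=8+3=11
L[11]='2': occ=3, LF[11]=C('2')+3=4+3=7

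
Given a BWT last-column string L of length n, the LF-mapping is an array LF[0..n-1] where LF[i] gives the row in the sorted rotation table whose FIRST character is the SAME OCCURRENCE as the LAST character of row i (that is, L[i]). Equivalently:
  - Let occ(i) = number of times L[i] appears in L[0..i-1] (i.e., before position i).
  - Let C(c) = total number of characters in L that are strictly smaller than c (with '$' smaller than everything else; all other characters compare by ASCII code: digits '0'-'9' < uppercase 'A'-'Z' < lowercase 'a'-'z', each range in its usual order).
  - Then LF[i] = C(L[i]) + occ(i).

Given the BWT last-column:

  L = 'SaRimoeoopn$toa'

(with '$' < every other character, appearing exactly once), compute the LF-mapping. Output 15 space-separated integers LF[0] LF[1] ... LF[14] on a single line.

Char counts: '$':1, 'R':1, 'S':1, 'a':2, 'e':1, 'i':1, 'm':1, 'n':1, 'o':4, 'p':1, 't':1
C (first-col start): C('$')=0, C('R')=1, C('S')=2, C('a')=3, C('e')=5, C('i')=6, C('m')=7, C('n')=8, C('o')=9, C('p')=13, C('t')=14
L[0]='S': occ=0, LF[0]=C('S')+0=2+0=2
L[1]='a': occ=0, LF[1]=C('a')+0=3+0=3
L[2]='R': occ=0, LF[2]=C('R')+0=1+0=1
L[3]='i': occ=0, LF[3]=C('i')+0=6+0=6
L[4]='m': occ=0, LF[4]=C('m')+0=7+0=7
L[5]='o': occ=0, LF[5]=C('o')+0=9+0=9
L[6]='e': occ=0, LF[6]=C('e')+0=5+0=5
L[7]='o': occ=1, LF[7]=C('o')+1=9+1=10
L[8]='o': occ=2, LF[8]=C('o')+2=9+2=11
L[9]='p': occ=0, LF[9]=C('p')+0=13+0=13
L[10]='n': occ=0, LF[10]=C('n')+0=8+0=8
L[11]='$': occ=0, LF[11]=C('$')+0=0+0=0
L[12]='t': occ=0, LF[12]=C('t')+0=14+0=14
L[13]='o': occ=3, LF[13]=C('o')+3=9+3=12
L[14]='a': occ=1, LF[14]=C('a')+1=3+1=4

Answer: 2 3 1 6 7 9 5 10 11 13 8 0 14 12 4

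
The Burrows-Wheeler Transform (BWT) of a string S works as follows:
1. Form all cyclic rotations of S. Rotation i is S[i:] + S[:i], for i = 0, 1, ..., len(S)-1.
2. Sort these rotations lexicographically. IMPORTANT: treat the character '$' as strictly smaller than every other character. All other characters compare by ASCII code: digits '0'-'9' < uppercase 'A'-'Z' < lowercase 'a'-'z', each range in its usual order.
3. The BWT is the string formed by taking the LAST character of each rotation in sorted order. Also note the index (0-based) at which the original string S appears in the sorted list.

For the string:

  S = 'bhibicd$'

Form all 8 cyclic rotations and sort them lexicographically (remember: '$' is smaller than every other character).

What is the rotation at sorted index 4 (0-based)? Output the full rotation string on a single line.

All 8 rotations (rotation i = S[i:]+S[:i]):
  rot[0] = bhibicd$
  rot[1] = hibicd$b
  rot[2] = ibicd$bh
  rot[3] = bicd$bhi
  rot[4] = icd$bhib
  rot[5] = cd$bhibi
  rot[6] = d$bhibic
  rot[7] = $bhibicd
Sorted (with $ < everything):
  sorted[0] = $bhibicd
  sorted[1] = bhibicd$
  sorted[2] = bicd$bhi
  sorted[3] = cd$bhibi
  sorted[4] = d$bhibic
  sorted[5] = hibicd$b
  sorted[6] = ibicd$bh
  sorted[7] = icd$bhib
sorted[4] = d$bhibic

Answer: d$bhibic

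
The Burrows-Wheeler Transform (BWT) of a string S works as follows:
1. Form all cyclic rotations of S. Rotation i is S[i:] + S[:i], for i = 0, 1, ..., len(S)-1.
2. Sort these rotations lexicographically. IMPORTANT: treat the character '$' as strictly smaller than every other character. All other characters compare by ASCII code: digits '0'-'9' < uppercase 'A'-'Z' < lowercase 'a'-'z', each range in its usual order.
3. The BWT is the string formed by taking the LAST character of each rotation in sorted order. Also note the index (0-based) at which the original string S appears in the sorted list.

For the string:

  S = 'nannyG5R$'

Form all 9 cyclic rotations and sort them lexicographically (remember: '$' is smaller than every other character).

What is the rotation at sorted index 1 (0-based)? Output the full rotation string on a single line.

All 9 rotations (rotation i = S[i:]+S[:i]):
  rot[0] = nannyG5R$
  rot[1] = annyG5R$n
  rot[2] = nnyG5R$na
  rot[3] = nyG5R$nan
  rot[4] = yG5R$nann
  rot[5] = G5R$nanny
  rot[6] = 5R$nannyG
  rot[7] = R$nannyG5
  rot[8] = $nannyG5R
Sorted (with $ < everything):
  sorted[0] = $nannyG5R
  sorted[1] = 5R$nannyG
  sorted[2] = G5R$nanny
  sorted[3] = R$nannyG5
  sorted[4] = annyG5R$n
  sorted[5] = nannyG5R$
  sorted[6] = nnyG5R$na
  sorted[7] = nyG5R$nan
  sorted[8] = yG5R$nann
sorted[1] = 5R$nannyG

Answer: 5R$nannyG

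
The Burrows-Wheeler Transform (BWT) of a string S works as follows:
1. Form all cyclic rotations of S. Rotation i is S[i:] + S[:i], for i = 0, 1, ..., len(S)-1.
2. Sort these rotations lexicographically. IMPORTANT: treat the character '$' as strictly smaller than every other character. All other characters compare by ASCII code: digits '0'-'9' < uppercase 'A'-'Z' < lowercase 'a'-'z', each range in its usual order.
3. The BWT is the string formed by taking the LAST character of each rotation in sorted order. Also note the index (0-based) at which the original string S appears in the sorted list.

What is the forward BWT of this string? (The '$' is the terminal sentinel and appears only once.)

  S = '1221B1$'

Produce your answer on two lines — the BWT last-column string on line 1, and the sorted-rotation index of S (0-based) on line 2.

Answer: 1B$2211
2

Derivation:
All 7 rotations (rotation i = S[i:]+S[:i]):
  rot[0] = 1221B1$
  rot[1] = 221B1$1
  rot[2] = 21B1$12
  rot[3] = 1B1$122
  rot[4] = B1$1221
  rot[5] = 1$1221B
  rot[6] = $1221B1
Sorted (with $ < everything):
  sorted[0] = $1221B1  (last char: '1')
  sorted[1] = 1$1221B  (last char: 'B')
  sorted[2] = 1221B1$  (last char: '$')
  sorted[3] = 1B1$122  (last char: '2')
  sorted[4] = 21B1$12  (last char: '2')
  sorted[5] = 221B1$1  (last char: '1')
  sorted[6] = B1$1221  (last char: '1')
Last column: 1B$2211
Original string S is at sorted index 2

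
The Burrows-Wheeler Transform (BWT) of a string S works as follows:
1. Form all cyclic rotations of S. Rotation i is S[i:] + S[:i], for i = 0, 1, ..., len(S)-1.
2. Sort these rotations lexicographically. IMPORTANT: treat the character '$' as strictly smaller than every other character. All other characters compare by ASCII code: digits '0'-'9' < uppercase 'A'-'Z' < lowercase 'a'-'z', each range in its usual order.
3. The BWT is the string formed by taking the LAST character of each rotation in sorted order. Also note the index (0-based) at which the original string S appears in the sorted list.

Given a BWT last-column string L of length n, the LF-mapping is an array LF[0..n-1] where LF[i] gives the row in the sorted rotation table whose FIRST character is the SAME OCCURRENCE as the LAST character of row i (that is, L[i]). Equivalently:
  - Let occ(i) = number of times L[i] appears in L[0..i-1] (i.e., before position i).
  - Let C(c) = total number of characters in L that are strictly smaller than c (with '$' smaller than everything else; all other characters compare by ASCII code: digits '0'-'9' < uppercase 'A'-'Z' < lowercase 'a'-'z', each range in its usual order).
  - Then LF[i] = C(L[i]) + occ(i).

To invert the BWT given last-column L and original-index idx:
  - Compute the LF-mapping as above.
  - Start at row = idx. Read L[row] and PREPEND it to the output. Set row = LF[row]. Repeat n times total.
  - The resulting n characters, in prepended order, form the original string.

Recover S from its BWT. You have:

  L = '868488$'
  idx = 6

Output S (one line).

Answer: 888648$

Derivation:
LF mapping: 3 2 4 1 5 6 0
Walk LF starting at row 6, prepending L[row]:
  step 1: row=6, L[6]='$', prepend. Next row=LF[6]=0
  step 2: row=0, L[0]='8', prepend. Next row=LF[0]=3
  step 3: row=3, L[3]='4', prepend. Next row=LF[3]=1
  step 4: row=1, L[1]='6', prepend. Next row=LF[1]=2
  step 5: row=2, L[2]='8', prepend. Next row=LF[2]=4
  step 6: row=4, L[4]='8', prepend. Next row=LF[4]=5
  step 7: row=5, L[5]='8', prepend. Next row=LF[5]=6
Reversed output: 888648$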